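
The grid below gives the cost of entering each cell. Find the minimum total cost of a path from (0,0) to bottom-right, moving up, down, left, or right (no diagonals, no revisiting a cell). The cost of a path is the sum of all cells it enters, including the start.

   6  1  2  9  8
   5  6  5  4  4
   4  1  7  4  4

Path (0,0) → (0,1) → (0,2) → (1,2) → (1,3) → (1,4) → (2,4): 6 + 1 + 2 + 5 + 4 + 4 + 4 = 26.

26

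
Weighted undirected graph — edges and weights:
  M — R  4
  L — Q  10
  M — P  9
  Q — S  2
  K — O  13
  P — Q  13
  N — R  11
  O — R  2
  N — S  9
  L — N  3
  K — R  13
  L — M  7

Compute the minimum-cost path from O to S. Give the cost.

Some routes from O to S:
O→R→M→P→Q→S: 2 + 4 + 9 + 13 + 2 = 30
O→R→N→S: 2 + 11 + 9 = 22
O→K→R→N→S: 13 + 13 + 11 + 9 = 46
O→R→N→L→Q→S: 2 + 11 + 3 + 10 + 2 = 28
O→R→M→L→N→S: 2 + 4 + 7 + 3 + 9 = 25
O→R→M→L→Q→S: 2 + 4 + 7 + 10 + 2 = 25
Shortest: 22.

22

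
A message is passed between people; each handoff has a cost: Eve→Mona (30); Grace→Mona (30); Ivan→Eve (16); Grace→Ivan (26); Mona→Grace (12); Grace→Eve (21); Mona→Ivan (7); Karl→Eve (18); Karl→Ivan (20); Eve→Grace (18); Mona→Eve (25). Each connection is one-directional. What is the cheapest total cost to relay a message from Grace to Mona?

30

Routes from Grace to Mona:
Grace → Ivan → Eve → Mona: 26 + 16 + 30 = 72
Grace → Eve → Mona: 21 + 30 = 51
Grace → Mona: 30
Shortest: 30.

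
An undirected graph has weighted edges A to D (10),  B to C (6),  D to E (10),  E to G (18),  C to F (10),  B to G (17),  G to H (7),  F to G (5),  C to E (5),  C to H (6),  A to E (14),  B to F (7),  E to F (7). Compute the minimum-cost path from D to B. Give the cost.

Some routes from D to B:
D→E→F→C→B: 10 + 7 + 10 + 6 = 33
D→E→C→B: 10 + 5 + 6 = 21
D→E→F→B: 10 + 7 + 7 = 24
D→E→C→F→B: 10 + 5 + 10 + 7 = 32
The minimum is 21.

21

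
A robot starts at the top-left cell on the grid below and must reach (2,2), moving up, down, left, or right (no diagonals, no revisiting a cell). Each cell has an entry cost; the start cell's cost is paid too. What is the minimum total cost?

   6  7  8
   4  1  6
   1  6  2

One optimal route is r0c0 -> r1c0 -> r1c1 -> r1c2 -> r2c2.
Its cost is 6 + 4 + 1 + 6 + 2 = 19.

19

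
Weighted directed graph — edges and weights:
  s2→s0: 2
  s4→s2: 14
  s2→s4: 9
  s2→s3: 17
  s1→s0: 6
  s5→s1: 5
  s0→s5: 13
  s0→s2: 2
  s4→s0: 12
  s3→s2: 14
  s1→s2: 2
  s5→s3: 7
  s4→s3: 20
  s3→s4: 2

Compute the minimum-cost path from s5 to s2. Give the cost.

7

Checking several routes:
s5 → s1 → s2: 5 + 2 = 7
s5 → s3 → s2: 7 + 14 = 21
s5 → s1 → s0 → s2: 5 + 6 + 2 = 13
s5 → s3 → s4 → s0 → s2: 7 + 2 + 12 + 2 = 23
Best route has total 7.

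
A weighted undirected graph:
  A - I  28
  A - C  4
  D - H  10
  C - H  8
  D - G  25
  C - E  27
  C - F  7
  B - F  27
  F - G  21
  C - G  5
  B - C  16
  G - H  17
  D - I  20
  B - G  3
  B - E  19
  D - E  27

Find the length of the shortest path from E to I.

Some routes from E to I:
E - B - G - C - A - I: 19 + 3 + 5 + 4 + 28 = 59
E - B - G - C - H - D - I: 19 + 3 + 5 + 8 + 10 + 20 = 65
E - D - I: 27 + 20 = 47
E - C - A - I: 27 + 4 + 28 = 59
Best route has total 47.

47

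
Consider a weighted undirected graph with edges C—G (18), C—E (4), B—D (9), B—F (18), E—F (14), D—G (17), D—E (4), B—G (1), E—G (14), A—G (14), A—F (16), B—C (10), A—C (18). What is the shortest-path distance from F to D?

Some routes from F to D:
F-B-D: 18 + 9 = 27
F-E-D: 14 + 4 = 18
F-B-G-D: 18 + 1 + 17 = 36
The minimum is 18.

18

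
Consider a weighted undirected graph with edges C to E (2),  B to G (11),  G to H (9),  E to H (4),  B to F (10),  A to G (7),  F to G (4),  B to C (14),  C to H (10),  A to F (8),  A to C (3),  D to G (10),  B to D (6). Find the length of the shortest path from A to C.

Some routes from A to C:
A-F-G-H-C: 8 + 4 + 9 + 10 = 31
A-G-H-E-C: 7 + 9 + 4 + 2 = 22
A-G-H-C: 7 + 9 + 10 = 26
A-F-B-C: 8 + 10 + 14 = 32
A-F-G-H-E-C: 8 + 4 + 9 + 4 + 2 = 27
A-C: 3
The minimum is 3.

3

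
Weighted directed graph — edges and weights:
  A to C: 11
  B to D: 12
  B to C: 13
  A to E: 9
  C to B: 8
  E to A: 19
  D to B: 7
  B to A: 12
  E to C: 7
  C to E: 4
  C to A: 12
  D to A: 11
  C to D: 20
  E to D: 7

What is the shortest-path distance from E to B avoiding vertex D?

Routes from E to B avoiding D:
E -> A -> C -> B: 19 + 11 + 8 = 38
E -> C -> B: 7 + 8 = 15
Shortest: 15.

15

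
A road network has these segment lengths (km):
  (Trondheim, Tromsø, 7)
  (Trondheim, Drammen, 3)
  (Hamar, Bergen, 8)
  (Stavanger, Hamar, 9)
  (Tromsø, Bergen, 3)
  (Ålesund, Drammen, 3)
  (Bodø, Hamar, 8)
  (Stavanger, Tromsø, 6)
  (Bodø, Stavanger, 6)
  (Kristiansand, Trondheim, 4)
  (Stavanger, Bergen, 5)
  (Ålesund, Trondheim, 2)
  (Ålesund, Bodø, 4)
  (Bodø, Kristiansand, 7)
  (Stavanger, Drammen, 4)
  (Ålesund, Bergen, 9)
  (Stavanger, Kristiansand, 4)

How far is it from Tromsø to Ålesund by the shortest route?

Some routes from Tromsø to Ålesund:
Tromsø → Trondheim → Ålesund: 7 + 2 = 9
Tromsø → Stavanger → Drammen → Ålesund: 6 + 4 + 3 = 13
Tromsø → Trondheim → Drammen → Ålesund: 7 + 3 + 3 = 13
Tromsø → Bergen → Ålesund: 3 + 9 = 12
The minimum is 9 km.

9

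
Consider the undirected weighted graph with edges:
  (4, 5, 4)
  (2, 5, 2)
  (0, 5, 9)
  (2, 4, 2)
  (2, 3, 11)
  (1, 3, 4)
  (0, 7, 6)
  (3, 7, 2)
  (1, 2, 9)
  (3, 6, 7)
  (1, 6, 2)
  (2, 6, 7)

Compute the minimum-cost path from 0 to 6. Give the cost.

Checking several routes:
0-5-2-6: 9 + 2 + 7 = 18
0-7-3-6: 6 + 2 + 7 = 15
0-5-2-1-6: 9 + 2 + 9 + 2 = 22
0-5-4-2-6: 9 + 4 + 2 + 7 = 22
0-7-3-1-6: 6 + 2 + 4 + 2 = 14
The minimum is 14.

14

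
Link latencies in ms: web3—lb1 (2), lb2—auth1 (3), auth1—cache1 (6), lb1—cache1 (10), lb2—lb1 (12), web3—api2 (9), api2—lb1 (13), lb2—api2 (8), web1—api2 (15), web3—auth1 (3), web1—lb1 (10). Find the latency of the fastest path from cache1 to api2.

Checking several routes:
cache1 -> lb1 -> web3 -> auth1 -> lb2 -> api2: 10 + 2 + 3 + 3 + 8 = 26
cache1 -> auth1 -> lb2 -> api2: 6 + 3 + 8 = 17
cache1 -> auth1 -> web3 -> lb1 -> api2: 6 + 3 + 2 + 13 = 24
cache1 -> lb1 -> web3 -> api2: 10 + 2 + 9 = 21
cache1 -> auth1 -> web3 -> api2: 6 + 3 + 9 = 18
cache1 -> lb1 -> api2: 10 + 13 = 23
Shortest: 17 ms.

17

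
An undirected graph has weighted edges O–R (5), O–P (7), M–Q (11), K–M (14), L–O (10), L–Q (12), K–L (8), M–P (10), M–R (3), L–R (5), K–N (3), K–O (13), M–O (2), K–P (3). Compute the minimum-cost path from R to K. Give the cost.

Comparing a few candidate routes:
R → L → K: 5 + 8 = 13
R → M → P → K: 3 + 10 + 3 = 16
R → M → O → P → K: 3 + 2 + 7 + 3 = 15
R → O → P → K: 5 + 7 + 3 = 15
R → M → K: 3 + 14 = 17
Best route has total 13.

13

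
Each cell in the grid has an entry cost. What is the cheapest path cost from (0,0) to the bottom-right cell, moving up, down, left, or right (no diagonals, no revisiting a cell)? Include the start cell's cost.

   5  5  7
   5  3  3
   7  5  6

Cheapest: r0c0 → r0c1 → r1c1 → r1c2 → r2c2
  5 + 5 + 3 + 3 + 6 = 22

22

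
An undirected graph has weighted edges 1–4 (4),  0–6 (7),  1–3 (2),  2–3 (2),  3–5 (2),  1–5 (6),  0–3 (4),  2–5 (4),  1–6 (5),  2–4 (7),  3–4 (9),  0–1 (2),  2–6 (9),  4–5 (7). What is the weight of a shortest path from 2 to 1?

Checking several routes:
2-4-1: 7 + 4 = 11
2-3-5-1: 2 + 2 + 6 = 10
2-5-3-1: 4 + 2 + 2 = 8
2-3-0-1: 2 + 4 + 2 = 8
2-5-1: 4 + 6 = 10
2-3-1: 2 + 2 = 4
Best route has total 4.

4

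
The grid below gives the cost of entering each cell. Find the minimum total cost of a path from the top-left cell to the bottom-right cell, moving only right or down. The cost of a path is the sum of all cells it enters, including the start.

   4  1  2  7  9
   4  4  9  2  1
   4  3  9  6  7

Best path: (0,0) -> (0,1) -> (0,2) -> (0,3) -> (1,3) -> (1,4) -> (2,4)
Cost: 4 + 1 + 2 + 7 + 2 + 1 + 7 = 24

24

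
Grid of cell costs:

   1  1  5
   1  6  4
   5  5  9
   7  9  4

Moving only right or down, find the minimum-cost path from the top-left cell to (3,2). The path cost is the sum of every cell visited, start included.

Path [0,0] → [0,1] → [0,2] → [1,2] → [2,2] → [3,2]: 1 + 1 + 5 + 4 + 9 + 4 = 24.

24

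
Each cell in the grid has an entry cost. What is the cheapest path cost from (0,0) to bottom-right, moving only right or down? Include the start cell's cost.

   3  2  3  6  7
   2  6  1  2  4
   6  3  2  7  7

Path [0,0] [0,1] [0,2] [1,2] [1,3] [1,4] [2,4]: 3 + 2 + 3 + 1 + 2 + 4 + 7 = 22.
(Top row then right column would cost 32.)

22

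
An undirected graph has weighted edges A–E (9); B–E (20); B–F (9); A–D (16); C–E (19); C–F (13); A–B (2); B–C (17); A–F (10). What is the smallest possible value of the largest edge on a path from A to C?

A few of the A→C routes:
A - F - B - C: max(10, 9, 17) = 17
A - B - F - C: max(2, 9, 13) = 13
A - F - C: max(10, 13) = 13
Smallest bottleneck: 13.

13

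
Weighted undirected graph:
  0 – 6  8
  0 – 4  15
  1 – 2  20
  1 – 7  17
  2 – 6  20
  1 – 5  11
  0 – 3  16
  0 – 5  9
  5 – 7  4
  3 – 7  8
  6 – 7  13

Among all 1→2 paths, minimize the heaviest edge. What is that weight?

Checking several routes:
1-2: max(20) = 20
1-7-5-0-6-2: max(17, 4, 9, 8, 20) = 20
1-5-7-3-0-6-2: max(11, 4, 8, 16, 8, 20) = 20
1-7-3-0-6-2: max(17, 8, 16, 8, 20) = 20
1-7-6-2: max(17, 13, 20) = 20
1-5-7-6-2: max(11, 4, 13, 20) = 20
The minimum achievable maximum is 20.

20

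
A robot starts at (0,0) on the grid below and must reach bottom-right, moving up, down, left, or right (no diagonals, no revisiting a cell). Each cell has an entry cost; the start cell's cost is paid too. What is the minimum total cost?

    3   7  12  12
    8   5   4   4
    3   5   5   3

Take r0c0 -> r0c1 -> r1c1 -> r1c2 -> r1c3 -> r2c3 for a total of 3 + 7 + 5 + 4 + 4 + 3 = 26.

26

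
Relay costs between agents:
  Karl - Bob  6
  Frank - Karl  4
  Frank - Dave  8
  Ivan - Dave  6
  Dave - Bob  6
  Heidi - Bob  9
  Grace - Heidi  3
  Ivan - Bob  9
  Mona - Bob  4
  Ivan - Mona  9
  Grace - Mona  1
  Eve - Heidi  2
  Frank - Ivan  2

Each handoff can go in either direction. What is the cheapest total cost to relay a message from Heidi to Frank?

A few of the Heidi→Frank routes:
Heidi → Grace → Mona → Bob → Ivan → Frank: 3 + 1 + 4 + 9 + 2 = 19
Heidi → Bob → Ivan → Frank: 9 + 9 + 2 = 20
Heidi → Grace → Mona → Bob → Dave → Frank: 3 + 1 + 4 + 6 + 8 = 22
Heidi → Grace → Mona → Ivan → Frank: 3 + 1 + 9 + 2 = 15
Heidi → Bob → Karl → Frank: 9 + 6 + 4 = 19
Heidi → Grace → Mona → Bob → Karl → Frank: 3 + 1 + 4 + 6 + 4 = 18
Shortest: 15.

15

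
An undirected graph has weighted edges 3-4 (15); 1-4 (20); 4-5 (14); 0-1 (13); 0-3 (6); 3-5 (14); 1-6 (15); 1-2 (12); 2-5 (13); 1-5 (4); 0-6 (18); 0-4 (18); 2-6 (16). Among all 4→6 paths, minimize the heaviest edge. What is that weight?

15

A few of the 4→6 routes:
4 -> 5 -> 1 -> 6: max(14, 4, 15) = 15
4 -> 5 -> 2 -> 1 -> 6: max(14, 13, 12, 15) = 15
4 -> 3 -> 5 -> 2 -> 1 -> 6: max(15, 14, 13, 12, 15) = 15
4 -> 3 -> 0 -> 1 -> 6: max(15, 6, 13, 15) = 15
4 -> 5 -> 3 -> 0 -> 1 -> 6: max(14, 14, 6, 13, 15) = 15
4 -> 3 -> 5 -> 1 -> 6: max(15, 14, 4, 15) = 15
The minimum achievable maximum is 15.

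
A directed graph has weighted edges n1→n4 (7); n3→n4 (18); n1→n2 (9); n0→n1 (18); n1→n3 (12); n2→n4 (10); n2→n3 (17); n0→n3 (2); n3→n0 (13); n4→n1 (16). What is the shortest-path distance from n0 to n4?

20

Routes from n0 to n4:
n0→n1→n2→n4: 18 + 9 + 10 = 37
n0→n3→n4: 2 + 18 = 20
n0→n1→n2→n3→n4: 18 + 9 + 17 + 18 = 62
n0→n1→n4: 18 + 7 = 25
n0→n1→n3→n4: 18 + 12 + 18 = 48
The minimum is 20.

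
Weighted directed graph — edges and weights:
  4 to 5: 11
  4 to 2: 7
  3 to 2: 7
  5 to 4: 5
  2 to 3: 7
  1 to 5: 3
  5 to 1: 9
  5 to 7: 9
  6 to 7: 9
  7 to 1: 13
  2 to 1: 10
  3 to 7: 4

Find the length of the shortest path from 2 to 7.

11

Paths from 2 to 7:
2-1-5-7: 10 + 3 + 9 = 22
2-3-7: 7 + 4 = 11
The minimum is 11.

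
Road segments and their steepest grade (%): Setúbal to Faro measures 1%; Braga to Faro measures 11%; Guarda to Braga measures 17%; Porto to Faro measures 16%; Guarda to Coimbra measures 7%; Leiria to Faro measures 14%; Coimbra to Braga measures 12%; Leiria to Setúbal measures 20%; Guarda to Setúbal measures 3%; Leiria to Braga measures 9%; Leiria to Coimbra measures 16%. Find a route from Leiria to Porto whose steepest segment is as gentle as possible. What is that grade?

A few of the Leiria→Porto routes:
Leiria-Braga-Faro-Porto: max(9, 11, 16) = 16
Leiria-Braga-Coimbra-Guarda-Setúbal-Faro-Porto: max(9, 12, 7, 3, 1, 16) = 16
Leiria-Coimbra-Braga-Faro-Porto: max(16, 12, 11, 16) = 16
Leiria-Faro-Porto: max(14, 16) = 16
Leiria-Coimbra-Guarda-Setúbal-Faro-Porto: max(16, 7, 3, 1, 16) = 16
Best route has worst link 16%.

16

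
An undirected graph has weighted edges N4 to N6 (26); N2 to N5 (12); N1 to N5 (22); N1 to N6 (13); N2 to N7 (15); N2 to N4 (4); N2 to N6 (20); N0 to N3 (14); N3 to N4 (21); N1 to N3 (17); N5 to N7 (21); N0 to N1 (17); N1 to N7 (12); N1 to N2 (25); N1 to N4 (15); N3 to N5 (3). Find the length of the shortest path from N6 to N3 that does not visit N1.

35

Checking several routes:
N6 - N2 - N7 - N5 - N3: 20 + 15 + 21 + 3 = 59
N6 - N2 - N4 - N3: 20 + 4 + 21 = 45
N6 - N4 - N3: 26 + 21 = 47
N6 - N2 - N5 - N3: 20 + 12 + 3 = 35
N6 - N4 - N2 - N5 - N3: 26 + 4 + 12 + 3 = 45
Best route has total 35.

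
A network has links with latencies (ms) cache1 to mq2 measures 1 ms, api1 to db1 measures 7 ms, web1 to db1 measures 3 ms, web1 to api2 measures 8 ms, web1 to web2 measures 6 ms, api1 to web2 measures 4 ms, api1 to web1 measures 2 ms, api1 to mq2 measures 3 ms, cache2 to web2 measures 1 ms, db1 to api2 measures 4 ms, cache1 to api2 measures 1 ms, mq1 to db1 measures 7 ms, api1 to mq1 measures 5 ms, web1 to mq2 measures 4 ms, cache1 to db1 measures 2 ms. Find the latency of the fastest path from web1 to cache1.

5

A few of the web1→cache1 routes:
web1 → api1 → db1 → cache1: 2 + 7 + 2 = 11
web1 → api2 → cache1: 8 + 1 = 9
web1 → mq2 → cache1: 4 + 1 = 5
web1 → db1 → api2 → cache1: 3 + 4 + 1 = 8
web1 → db1 → cache1: 3 + 2 = 5
web1 → api1 → mq2 → cache1: 2 + 3 + 1 = 6
Best route has total 5 ms.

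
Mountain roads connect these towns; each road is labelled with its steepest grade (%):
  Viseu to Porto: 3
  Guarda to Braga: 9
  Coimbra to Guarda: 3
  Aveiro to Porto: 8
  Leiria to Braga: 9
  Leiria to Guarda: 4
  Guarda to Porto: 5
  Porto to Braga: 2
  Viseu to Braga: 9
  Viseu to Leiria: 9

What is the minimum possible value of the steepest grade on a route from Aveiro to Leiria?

8

Some routes from Aveiro to Leiria:
Aveiro -> Porto -> Braga -> Viseu -> Leiria: max(8, 2, 9, 9) = 9
Aveiro -> Porto -> Braga -> Leiria: max(8, 2, 9) = 9
Aveiro -> Porto -> Guarda -> Leiria: max(8, 5, 4) = 8
Aveiro -> Porto -> Guarda -> Braga -> Leiria: max(8, 5, 9, 9) = 9
Aveiro -> Porto -> Braga -> Guarda -> Leiria: max(8, 2, 9, 4) = 9
Aveiro -> Porto -> Guarda -> Braga -> Viseu -> Leiria: max(8, 5, 9, 9, 9) = 9
Smallest bottleneck: 8%.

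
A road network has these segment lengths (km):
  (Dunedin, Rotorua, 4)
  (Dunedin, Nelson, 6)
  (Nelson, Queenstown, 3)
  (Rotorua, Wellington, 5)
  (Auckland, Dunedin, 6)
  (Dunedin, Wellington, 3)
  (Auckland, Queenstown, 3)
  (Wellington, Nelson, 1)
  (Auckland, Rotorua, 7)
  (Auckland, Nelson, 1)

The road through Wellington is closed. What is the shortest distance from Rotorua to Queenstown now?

10

Checking several routes:
Rotorua-Dunedin-Auckland-Queenstown: 4 + 6 + 3 = 13
Rotorua-Dunedin-Nelson-Queenstown: 4 + 6 + 3 = 13
Rotorua-Dunedin-Auckland-Nelson-Queenstown: 4 + 6 + 1 + 3 = 14
Rotorua-Auckland-Nelson-Queenstown: 7 + 1 + 3 = 11
Rotorua-Auckland-Queenstown: 7 + 3 = 10
Shortest: 10 km.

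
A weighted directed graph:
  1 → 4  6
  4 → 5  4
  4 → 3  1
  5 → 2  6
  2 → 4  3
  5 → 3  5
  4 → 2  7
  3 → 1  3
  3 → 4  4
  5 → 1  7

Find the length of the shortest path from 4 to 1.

Paths from 4 to 1:
4→5→1: 4 + 7 = 11
4→5→3→1: 4 + 5 + 3 = 12
4→3→1: 1 + 3 = 4
Shortest: 4.

4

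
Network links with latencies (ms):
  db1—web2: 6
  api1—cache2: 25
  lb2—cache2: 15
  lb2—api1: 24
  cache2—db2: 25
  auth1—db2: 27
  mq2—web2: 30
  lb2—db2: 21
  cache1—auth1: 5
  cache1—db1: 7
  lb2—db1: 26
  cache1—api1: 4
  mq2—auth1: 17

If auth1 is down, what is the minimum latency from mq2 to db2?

Checking several routes:
mq2 - web2 - db1 - cache1 - api1 - lb2 - db2: 30 + 6 + 7 + 4 + 24 + 21 = 92
mq2 - web2 - db1 - cache1 - api1 - cache2 - db2: 30 + 6 + 7 + 4 + 25 + 25 = 97
mq2 - web2 - db1 - lb2 - db2: 30 + 6 + 26 + 21 = 83
Shortest: 83 ms.

83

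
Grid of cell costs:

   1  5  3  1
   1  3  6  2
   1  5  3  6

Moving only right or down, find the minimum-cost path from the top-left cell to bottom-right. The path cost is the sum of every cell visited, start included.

17

Path r0c0→r1c0→r2c0→r2c1→r2c2→r2c3: 1 + 1 + 1 + 5 + 3 + 6 = 17.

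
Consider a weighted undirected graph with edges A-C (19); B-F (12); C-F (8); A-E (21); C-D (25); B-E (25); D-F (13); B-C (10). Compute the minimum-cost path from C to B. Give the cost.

Paths from C to B:
C → B: 10
C → F → B: 8 + 12 = 20
C → A → E → B: 19 + 21 + 25 = 65
C → D → F → B: 25 + 13 + 12 = 50
Best route has total 10.

10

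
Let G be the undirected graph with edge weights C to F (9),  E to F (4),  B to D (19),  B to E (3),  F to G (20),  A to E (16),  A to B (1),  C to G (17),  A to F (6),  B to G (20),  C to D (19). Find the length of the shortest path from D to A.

20

Comparing a few candidate routes:
D → C → F → A: 19 + 9 + 6 = 34
D → B → E → F → A: 19 + 3 + 4 + 6 = 32
D → B → A: 19 + 1 = 20
The minimum is 20.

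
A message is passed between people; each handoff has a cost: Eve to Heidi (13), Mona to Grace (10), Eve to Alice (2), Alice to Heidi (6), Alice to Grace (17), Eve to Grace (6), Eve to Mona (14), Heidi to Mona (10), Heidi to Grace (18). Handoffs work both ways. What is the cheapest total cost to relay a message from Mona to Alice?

A few of the Mona→Alice routes:
Mona - Heidi - Alice: 10 + 6 = 16
Mona - Grace - Eve - Alice: 10 + 6 + 2 = 18
Mona - Heidi - Eve - Alice: 10 + 13 + 2 = 25
Mona - Eve - Alice: 14 + 2 = 16
Shortest: 16.

16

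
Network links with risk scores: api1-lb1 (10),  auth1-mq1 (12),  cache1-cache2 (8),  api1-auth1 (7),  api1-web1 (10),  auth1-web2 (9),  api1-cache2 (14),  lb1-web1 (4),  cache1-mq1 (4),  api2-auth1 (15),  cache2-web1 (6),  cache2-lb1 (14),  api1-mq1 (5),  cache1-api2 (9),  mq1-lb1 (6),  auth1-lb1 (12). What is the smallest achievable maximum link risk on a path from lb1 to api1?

6

Comparing a few candidate routes:
lb1 → mq1 → cache1 → cache2 → web1 → api1: max(6, 4, 8, 6, 10) = 10
lb1 → auth1 → mq1 → api1: max(12, 12, 5) = 12
lb1 → mq1 → api1: max(6, 5) = 6
lb1 → web1 → api1: max(4, 10) = 10
lb1 → web1 → cache2 → cache1 → mq1 → api1: max(4, 6, 8, 4, 5) = 8
lb1 → api1: max(10) = 10
Best route has worst link 6.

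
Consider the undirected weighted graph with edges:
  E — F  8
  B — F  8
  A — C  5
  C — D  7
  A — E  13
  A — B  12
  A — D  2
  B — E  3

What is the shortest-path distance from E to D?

15

Routes from E to D:
E-B-A-D: 3 + 12 + 2 = 17
E-B-A-C-D: 3 + 12 + 5 + 7 = 27
E-F-B-A-C-D: 8 + 8 + 12 + 5 + 7 = 40
E-A-C-D: 13 + 5 + 7 = 25
E-F-B-A-D: 8 + 8 + 12 + 2 = 30
E-A-D: 13 + 2 = 15
Shortest: 15.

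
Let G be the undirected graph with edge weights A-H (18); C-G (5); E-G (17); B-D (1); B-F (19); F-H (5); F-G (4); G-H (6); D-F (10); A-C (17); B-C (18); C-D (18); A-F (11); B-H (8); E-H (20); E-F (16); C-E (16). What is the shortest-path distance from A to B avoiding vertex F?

Some routes from A to B avoiding F:
A→C→G→H→B: 17 + 5 + 6 + 8 = 36
A→C→B: 17 + 18 = 35
A→H→B: 18 + 8 = 26
Shortest: 26.

26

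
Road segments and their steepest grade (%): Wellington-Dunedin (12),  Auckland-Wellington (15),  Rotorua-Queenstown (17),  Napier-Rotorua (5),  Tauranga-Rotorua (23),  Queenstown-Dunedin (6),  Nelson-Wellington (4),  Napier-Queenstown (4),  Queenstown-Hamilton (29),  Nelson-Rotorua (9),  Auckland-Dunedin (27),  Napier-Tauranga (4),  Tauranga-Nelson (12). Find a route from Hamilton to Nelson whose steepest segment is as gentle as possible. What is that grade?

Checking several routes:
Hamilton -> Queenstown -> Rotorua -> Nelson: max(29, 17, 9) = 29
Hamilton -> Queenstown -> Rotorua -> Tauranga -> Nelson: max(29, 17, 23, 12) = 29
Hamilton -> Queenstown -> Rotorua -> Napier -> Tauranga -> Nelson: max(29, 17, 5, 4, 12) = 29
Smallest bottleneck: 29%.

29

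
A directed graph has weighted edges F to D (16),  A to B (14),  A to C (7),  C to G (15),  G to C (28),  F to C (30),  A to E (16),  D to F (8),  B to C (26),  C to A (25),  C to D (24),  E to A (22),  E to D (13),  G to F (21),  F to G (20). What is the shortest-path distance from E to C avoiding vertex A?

51

Paths from E to C avoiding A:
E → D → F → C: 13 + 8 + 30 = 51
E → D → F → G → C: 13 + 8 + 20 + 28 = 69
Best route has total 51.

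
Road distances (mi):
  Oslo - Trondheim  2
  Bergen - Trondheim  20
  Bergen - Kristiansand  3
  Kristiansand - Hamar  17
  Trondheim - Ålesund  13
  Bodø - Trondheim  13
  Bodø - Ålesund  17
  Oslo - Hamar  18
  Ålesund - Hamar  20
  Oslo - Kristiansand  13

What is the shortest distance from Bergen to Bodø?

31

Checking several routes:
Bergen→Trondheim→Bodø: 20 + 13 = 33
Bergen→Trondheim→Ålesund→Bodø: 20 + 13 + 17 = 50
Bergen→Kristiansand→Oslo→Trondheim→Ålesund→Bodø: 3 + 13 + 2 + 13 + 17 = 48
Bergen→Kristiansand→Oslo→Trondheim→Bodø: 3 + 13 + 2 + 13 = 31
Bergen→Kristiansand→Hamar→Ålesund→Bodø: 3 + 17 + 20 + 17 = 57
Bergen→Kristiansand→Hamar→Oslo→Trondheim→Bodø: 3 + 17 + 18 + 2 + 13 = 53
Shortest: 31 mi.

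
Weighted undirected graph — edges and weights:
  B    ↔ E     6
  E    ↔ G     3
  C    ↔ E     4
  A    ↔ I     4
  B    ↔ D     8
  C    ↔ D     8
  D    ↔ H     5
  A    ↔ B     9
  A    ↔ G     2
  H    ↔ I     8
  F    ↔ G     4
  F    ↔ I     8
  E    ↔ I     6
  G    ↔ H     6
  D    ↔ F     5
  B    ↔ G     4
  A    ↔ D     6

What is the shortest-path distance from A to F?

Checking several routes:
A -> I -> F: 4 + 8 = 12
A -> B -> G -> F: 9 + 4 + 4 = 17
A -> G -> F: 2 + 4 = 6
A -> D -> F: 6 + 5 = 11
Best route has total 6.

6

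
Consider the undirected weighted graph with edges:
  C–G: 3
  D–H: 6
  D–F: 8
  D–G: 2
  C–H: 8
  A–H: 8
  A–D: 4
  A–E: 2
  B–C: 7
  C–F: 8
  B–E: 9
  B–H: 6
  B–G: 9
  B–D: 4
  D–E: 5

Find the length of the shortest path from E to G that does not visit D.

Comparing a few candidate routes:
E → A → H → B → G: 2 + 8 + 6 + 9 = 25
E → B → H → C → G: 9 + 6 + 8 + 3 = 26
E → A → H → C → G: 2 + 8 + 8 + 3 = 21
E → B → C → G: 9 + 7 + 3 = 19
E → B → G: 9 + 9 = 18
Shortest: 18.

18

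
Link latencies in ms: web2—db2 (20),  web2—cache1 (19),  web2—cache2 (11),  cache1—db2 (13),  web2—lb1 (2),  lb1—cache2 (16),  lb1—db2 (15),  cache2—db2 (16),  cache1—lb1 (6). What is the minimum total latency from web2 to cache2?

A few of the web2→cache2 routes:
web2 → lb1 → cache2: 2 + 16 = 18
web2 → db2 → cache2: 20 + 16 = 36
web2 → cache2: 11
web2 → lb1 → db2 → cache2: 2 + 15 + 16 = 33
The minimum is 11 ms.

11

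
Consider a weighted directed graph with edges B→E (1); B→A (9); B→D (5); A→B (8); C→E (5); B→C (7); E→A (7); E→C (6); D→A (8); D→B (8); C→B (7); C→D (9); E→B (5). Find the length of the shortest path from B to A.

8

Routes from B to A:
B → E → A: 1 + 7 = 8
B → C → D → A: 7 + 9 + 8 = 24
B → A: 9
B → C → E → A: 7 + 5 + 7 = 19
B → E → C → D → A: 1 + 6 + 9 + 8 = 24
B → D → A: 5 + 8 = 13
Best route has total 8.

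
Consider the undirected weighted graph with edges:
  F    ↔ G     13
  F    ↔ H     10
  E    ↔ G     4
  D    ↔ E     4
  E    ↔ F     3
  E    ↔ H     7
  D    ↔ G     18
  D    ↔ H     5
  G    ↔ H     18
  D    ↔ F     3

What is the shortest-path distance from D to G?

8

Some routes from D to G:
D-F-G: 3 + 13 = 16
D-H-E-G: 5 + 7 + 4 = 16
D-E-G: 4 + 4 = 8
D-F-E-G: 3 + 3 + 4 = 10
Shortest: 8.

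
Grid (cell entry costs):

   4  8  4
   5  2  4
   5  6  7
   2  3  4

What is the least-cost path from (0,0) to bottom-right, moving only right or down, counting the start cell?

23

Path r0c0 -> r1c0 -> r2c0 -> r3c0 -> r3c1 -> r3c2: 4 + 5 + 5 + 2 + 3 + 4 = 23.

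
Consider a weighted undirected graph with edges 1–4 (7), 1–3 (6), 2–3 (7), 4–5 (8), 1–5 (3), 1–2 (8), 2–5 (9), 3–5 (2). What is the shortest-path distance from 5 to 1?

3

A few of the 5→1 routes:
5 - 1: 3
5 - 3 - 1: 2 + 6 = 8
5 - 4 - 1: 8 + 7 = 15
Shortest: 3.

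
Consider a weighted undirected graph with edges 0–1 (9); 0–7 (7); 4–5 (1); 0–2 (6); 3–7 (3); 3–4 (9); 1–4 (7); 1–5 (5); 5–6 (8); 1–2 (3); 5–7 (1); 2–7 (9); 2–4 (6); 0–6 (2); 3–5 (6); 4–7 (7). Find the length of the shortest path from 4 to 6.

Some routes from 4 to 6:
4 → 7 → 0 → 6: 7 + 7 + 2 = 16
4 → 7 → 5 → 6: 7 + 1 + 8 = 16
4 → 5 → 7 → 0 → 6: 1 + 1 + 7 + 2 = 11
4 → 2 → 0 → 6: 6 + 6 + 2 = 14
4 → 5 → 6: 1 + 8 = 9
The minimum is 9.

9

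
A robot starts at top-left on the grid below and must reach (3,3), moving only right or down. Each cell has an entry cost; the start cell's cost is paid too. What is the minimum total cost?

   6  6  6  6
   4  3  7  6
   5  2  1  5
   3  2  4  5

25

Take [0,0]→[1,0]→[1,1]→[2,1]→[2,2]→[3,2]→[3,3] for a total of 6 + 4 + 3 + 2 + 1 + 4 + 5 = 25.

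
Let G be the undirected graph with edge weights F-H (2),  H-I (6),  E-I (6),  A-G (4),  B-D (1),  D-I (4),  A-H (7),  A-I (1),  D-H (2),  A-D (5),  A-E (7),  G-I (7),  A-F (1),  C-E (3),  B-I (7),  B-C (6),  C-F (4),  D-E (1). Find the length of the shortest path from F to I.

2

Some routes from F to I:
F→A→I: 1 + 1 = 2
F→H→I: 2 + 6 = 8
F→H→D→I: 2 + 2 + 4 = 8
Best route has total 2.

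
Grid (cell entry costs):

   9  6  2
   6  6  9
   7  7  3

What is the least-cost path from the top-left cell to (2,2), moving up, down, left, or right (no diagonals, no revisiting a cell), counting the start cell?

29

Best path: r0c0 -> r0c1 -> r0c2 -> r1c2 -> r2c2
Cost: 9 + 6 + 2 + 9 + 3 = 29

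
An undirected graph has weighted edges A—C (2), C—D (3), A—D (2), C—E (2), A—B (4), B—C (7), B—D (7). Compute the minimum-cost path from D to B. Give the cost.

Routes from D to B:
D -> B: 7
D -> A -> C -> B: 2 + 2 + 7 = 11
D -> C -> A -> B: 3 + 2 + 4 = 9
D -> C -> B: 3 + 7 = 10
D -> A -> B: 2 + 4 = 6
The minimum is 6.

6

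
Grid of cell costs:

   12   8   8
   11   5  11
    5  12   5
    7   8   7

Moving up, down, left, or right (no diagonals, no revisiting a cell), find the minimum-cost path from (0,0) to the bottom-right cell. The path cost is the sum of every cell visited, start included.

Cheapest: r0c0 -> r0c1 -> r1c1 -> r1c2 -> r2c2 -> r3c2
  12 + 8 + 5 + 11 + 5 + 7 = 48

48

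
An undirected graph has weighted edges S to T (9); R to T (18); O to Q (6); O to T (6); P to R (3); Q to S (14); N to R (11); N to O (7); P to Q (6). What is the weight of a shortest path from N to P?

14

Checking several routes:
N→R→P: 11 + 3 = 14
N→O→T→S→Q→P: 7 + 6 + 9 + 14 + 6 = 42
N→O→T→R→P: 7 + 6 + 18 + 3 = 34
N→O→Q→P: 7 + 6 + 6 = 19
N→R→T→O→Q→P: 11 + 18 + 6 + 6 + 6 = 47
The minimum is 14.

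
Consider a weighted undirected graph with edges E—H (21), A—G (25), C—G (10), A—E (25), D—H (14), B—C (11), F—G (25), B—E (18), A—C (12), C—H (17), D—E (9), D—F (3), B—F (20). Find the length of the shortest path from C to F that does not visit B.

34

Comparing a few candidate routes:
C→H→D→F: 17 + 14 + 3 = 34
C→H→E→D→F: 17 + 21 + 9 + 3 = 50
C→A→G→F: 12 + 25 + 25 = 62
C→G→F: 10 + 25 = 35
C→A→E→D→F: 12 + 25 + 9 + 3 = 49
Best route has total 34.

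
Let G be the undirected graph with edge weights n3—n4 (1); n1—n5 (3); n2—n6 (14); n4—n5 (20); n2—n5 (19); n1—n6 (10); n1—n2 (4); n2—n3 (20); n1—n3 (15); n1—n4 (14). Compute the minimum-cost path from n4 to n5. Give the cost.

Some routes from n4 to n5:
n4 → n3 → n1 → n5: 1 + 15 + 3 = 19
n4 → n3 → n1 → n2 → n5: 1 + 15 + 4 + 19 = 39
n4 → n3 → n2 → n1 → n5: 1 + 20 + 4 + 3 = 28
n4 → n1 → n2 → n5: 14 + 4 + 19 = 37
n4 → n1 → n5: 14 + 3 = 17
n4 → n5: 20
Best route has total 17.

17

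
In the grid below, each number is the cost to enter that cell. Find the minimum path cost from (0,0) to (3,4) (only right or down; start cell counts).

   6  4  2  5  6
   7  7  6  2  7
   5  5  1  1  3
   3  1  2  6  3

Cheapest: [0,0]→[0,1]→[0,2]→[0,3]→[1,3]→[2,3]→[2,4]→[3,4]
  6 + 4 + 2 + 5 + 2 + 1 + 3 + 3 = 26
(Top row then right column would cost 36.)

26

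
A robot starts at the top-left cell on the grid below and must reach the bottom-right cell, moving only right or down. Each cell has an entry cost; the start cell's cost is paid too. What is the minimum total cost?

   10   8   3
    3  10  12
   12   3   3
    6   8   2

31

Best path: [0,0]→[1,0]→[1,1]→[2,1]→[2,2]→[3,2]
Cost: 10 + 3 + 10 + 3 + 3 + 2 = 31
For comparison, the top-then-right route costs 38.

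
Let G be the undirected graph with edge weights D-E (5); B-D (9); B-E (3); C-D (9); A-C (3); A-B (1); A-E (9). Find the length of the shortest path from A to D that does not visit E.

Paths from A to D avoiding E:
A→C→D: 3 + 9 = 12
A→B→D: 1 + 9 = 10
Best route has total 10.

10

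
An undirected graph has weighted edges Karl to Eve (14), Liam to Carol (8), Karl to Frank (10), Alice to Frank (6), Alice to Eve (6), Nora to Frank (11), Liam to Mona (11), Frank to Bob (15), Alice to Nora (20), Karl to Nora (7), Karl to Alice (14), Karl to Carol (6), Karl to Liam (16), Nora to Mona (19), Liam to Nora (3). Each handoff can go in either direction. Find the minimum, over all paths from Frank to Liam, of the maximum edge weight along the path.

A few of the Frank→Liam routes:
Frank - Nora - Karl - Carol - Liam: max(11, 7, 6, 8) = 11
Frank - Karl - Carol - Liam: max(10, 6, 8) = 10
Frank - Karl - Nora - Liam: max(10, 7, 3) = 10
Frank - Nora - Liam: max(11, 3) = 11
Best route has worst link 10.

10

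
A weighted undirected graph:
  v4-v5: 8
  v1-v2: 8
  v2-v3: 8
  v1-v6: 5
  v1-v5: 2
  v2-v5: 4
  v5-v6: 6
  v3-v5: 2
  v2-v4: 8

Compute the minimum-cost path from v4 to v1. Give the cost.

Some routes from v4 to v1:
v4 - v5 - v6 - v1: 8 + 6 + 5 = 19
v4 - v2 - v5 - v1: 8 + 4 + 2 = 14
v4 - v5 - v1: 8 + 2 = 10
v4 - v2 - v1: 8 + 8 = 16
The minimum is 10.

10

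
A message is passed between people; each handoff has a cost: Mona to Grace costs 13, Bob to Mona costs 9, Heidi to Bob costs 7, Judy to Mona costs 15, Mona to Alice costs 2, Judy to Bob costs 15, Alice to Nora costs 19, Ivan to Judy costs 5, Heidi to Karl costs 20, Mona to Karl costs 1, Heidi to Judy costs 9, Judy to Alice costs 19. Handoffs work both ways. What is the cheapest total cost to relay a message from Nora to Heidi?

A few of the Nora→Heidi routes:
Nora→Alice→Mona→Judy→Heidi: 19 + 2 + 15 + 9 = 45
Nora→Alice→Mona→Karl→Heidi: 19 + 2 + 1 + 20 = 42
Nora→Alice→Mona→Bob→Heidi: 19 + 2 + 9 + 7 = 37
The minimum is 37.

37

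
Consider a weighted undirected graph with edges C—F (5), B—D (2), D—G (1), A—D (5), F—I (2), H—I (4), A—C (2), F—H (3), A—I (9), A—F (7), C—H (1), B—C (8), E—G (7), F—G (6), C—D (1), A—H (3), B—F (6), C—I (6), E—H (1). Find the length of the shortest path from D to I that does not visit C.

A few of the D→I routes:
D-A-H-I: 5 + 3 + 4 = 12
D-G-F-I: 1 + 6 + 2 = 9
D-G-E-H-I: 1 + 7 + 1 + 4 = 13
D-B-F-I: 2 + 6 + 2 = 10
Shortest: 9.

9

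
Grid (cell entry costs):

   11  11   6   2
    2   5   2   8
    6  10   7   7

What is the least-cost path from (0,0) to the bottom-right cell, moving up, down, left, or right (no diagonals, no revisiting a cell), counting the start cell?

Cheapest: r0c0 r1c0 r1c1 r1c2 r2c2 r2c3
  11 + 2 + 5 + 2 + 7 + 7 = 34

34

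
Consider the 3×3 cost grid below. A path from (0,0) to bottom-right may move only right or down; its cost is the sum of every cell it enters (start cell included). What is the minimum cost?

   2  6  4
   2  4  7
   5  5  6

19

Path r0c0 r1c0 r1c1 r2c1 r2c2: 2 + 2 + 4 + 5 + 6 = 19.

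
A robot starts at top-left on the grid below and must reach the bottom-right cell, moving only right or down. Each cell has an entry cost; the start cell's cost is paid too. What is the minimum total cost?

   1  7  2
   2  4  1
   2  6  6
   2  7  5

Cheapest: [0,0] [1,0] [1,1] [1,2] [2,2] [3,2]
  1 + 2 + 4 + 1 + 6 + 5 = 19

19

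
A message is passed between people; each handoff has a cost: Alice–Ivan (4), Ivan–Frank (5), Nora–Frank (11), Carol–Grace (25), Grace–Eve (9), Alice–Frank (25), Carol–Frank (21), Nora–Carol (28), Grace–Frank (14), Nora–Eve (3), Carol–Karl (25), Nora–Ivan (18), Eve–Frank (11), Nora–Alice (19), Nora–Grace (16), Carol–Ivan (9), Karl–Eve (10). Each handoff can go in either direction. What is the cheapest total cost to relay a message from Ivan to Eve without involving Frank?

A few of the Ivan→Eve routes:
Ivan-Nora-Eve: 18 + 3 = 21
Ivan-Alice-Nora-Eve: 4 + 19 + 3 = 26
Ivan-Nora-Grace-Eve: 18 + 16 + 9 = 43
Ivan-Carol-Nora-Eve: 9 + 28 + 3 = 40
The minimum is 21.

21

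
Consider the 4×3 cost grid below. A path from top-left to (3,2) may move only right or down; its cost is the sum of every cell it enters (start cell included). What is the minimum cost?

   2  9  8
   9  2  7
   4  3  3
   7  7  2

Best path: (0,0) -> (0,1) -> (1,1) -> (2,1) -> (2,2) -> (3,2)
Cost: 2 + 9 + 2 + 3 + 3 + 2 = 21
For comparison, the top-then-right route costs 31.

21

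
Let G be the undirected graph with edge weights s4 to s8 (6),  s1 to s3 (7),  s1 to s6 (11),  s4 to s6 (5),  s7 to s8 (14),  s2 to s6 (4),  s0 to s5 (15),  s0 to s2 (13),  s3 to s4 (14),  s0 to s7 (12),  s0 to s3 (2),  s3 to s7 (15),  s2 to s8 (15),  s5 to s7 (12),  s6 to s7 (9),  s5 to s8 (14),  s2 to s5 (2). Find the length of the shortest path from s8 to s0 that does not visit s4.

Some routes from s8 to s0 avoiding s4:
s8→s7→s3→s0: 14 + 15 + 2 = 31
s8→s5→s2→s0: 14 + 2 + 13 = 29
s8→s2→s0: 15 + 13 = 28
s8→s5→s0: 14 + 15 = 29
s8→s7→s0: 14 + 12 = 26
Best route has total 26.

26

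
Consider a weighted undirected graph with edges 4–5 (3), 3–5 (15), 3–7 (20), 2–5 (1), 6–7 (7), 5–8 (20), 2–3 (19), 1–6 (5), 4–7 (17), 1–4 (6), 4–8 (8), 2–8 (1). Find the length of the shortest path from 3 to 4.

18

Checking several routes:
3 - 7 - 4: 20 + 17 = 37
3 - 2 - 8 - 4: 19 + 1 + 8 = 28
3 - 7 - 6 - 1 - 4: 20 + 7 + 5 + 6 = 38
3 - 5 - 2 - 8 - 4: 15 + 1 + 1 + 8 = 25
3 - 2 - 5 - 4: 19 + 1 + 3 = 23
3 - 5 - 4: 15 + 3 = 18
Shortest: 18.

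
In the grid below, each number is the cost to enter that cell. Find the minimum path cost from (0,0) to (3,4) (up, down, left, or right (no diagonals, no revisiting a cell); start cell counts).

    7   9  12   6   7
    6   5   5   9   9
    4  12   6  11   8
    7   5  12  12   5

53

Take [0,0] [1,0] [1,1] [1,2] [2,2] [2,3] [2,4] [3,4] for a total of 7 + 6 + 5 + 5 + 6 + 11 + 8 + 5 = 53.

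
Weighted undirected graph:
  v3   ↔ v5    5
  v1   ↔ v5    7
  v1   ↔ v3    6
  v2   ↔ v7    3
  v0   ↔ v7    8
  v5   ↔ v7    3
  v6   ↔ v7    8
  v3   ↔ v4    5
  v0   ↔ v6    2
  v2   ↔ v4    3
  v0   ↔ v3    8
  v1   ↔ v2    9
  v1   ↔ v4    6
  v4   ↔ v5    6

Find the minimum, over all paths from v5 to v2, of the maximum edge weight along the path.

3

Comparing a few candidate routes:
v5 - v3 - v1 - v4 - v2: max(5, 6, 6, 3) = 6
v5 - v7 - v2: max(3, 3) = 3
v5 - v3 - v4 - v2: max(5, 5, 3) = 5
v5 - v1 - v3 - v4 - v2: max(7, 6, 5, 3) = 7
v5 - v4 - v2: max(6, 3) = 6
Best route has worst link 3.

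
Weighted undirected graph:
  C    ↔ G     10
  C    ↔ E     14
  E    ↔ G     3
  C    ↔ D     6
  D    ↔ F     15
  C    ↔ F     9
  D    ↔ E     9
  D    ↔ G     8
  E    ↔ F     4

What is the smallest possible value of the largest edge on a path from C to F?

8

A few of the C→F routes:
C-D-G-E-F: max(6, 8, 3, 4) = 8
C-F: max(9) = 9
C-D-E-F: max(6, 9, 4) = 9
Smallest bottleneck: 8.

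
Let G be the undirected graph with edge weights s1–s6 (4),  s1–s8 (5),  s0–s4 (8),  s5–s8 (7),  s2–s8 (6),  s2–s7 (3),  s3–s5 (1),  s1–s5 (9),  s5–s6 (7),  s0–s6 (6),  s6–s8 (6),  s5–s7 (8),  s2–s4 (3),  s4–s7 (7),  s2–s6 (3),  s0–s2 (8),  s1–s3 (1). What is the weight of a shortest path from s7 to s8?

9

A few of the s7→s8 routes:
s7 → s2 → s6 → s8: 3 + 3 + 6 = 12
s7 → s5 → s8: 8 + 7 = 15
s7 → s2 → s6 → s1 → s8: 3 + 3 + 4 + 5 = 15
s7 → s2 → s8: 3 + 6 = 9
Shortest: 9.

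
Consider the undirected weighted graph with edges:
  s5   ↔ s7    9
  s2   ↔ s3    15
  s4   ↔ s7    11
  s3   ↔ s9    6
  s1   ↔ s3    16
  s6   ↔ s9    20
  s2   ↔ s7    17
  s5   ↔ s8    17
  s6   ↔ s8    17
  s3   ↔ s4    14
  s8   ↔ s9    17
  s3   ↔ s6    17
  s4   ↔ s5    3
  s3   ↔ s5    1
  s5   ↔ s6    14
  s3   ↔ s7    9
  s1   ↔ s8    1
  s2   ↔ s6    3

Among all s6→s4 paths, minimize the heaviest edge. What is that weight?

Checking several routes:
s6 -> s5 -> s7 -> s4: max(14, 9, 11) = 14
s6 -> s5 -> s4: max(14, 3) = 14
s6 -> s5 -> s7 -> s3 -> s4: max(14, 9, 9, 14) = 14
Smallest bottleneck: 14.

14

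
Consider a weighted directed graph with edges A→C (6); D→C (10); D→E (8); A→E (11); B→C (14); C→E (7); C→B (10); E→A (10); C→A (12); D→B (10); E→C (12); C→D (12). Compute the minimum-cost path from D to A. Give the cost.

18

Some routes from D to A:
D - E - A: 8 + 10 = 18
D - C - A: 10 + 12 = 22
D - C - E - A: 10 + 7 + 10 = 27
Shortest: 18.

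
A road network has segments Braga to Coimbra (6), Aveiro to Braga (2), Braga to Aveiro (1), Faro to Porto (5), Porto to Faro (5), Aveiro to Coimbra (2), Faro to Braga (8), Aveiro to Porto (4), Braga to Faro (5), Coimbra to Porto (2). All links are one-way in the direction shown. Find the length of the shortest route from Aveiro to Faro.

7

A few of the Aveiro→Faro routes:
Aveiro → Porto → Faro: 4 + 5 = 9
Aveiro → Braga → Faro: 2 + 5 = 7
Aveiro → Coimbra → Porto → Faro: 2 + 2 + 5 = 9
The minimum is 7.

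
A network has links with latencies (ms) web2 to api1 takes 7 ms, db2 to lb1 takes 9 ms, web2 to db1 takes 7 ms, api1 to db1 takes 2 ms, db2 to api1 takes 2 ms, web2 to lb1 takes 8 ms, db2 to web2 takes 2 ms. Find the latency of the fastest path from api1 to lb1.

Some routes from api1 to lb1:
api1-db2-web2-lb1: 2 + 2 + 8 = 12
api1-db2-lb1: 2 + 9 = 11
api1-web2-lb1: 7 + 8 = 15
Shortest: 11 ms.

11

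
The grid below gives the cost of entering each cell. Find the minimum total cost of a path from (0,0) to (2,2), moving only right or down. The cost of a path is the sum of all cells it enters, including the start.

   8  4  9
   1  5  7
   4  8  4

25

Cheapest: [0,0]→[1,0]→[1,1]→[1,2]→[2,2]
  8 + 1 + 5 + 7 + 4 = 25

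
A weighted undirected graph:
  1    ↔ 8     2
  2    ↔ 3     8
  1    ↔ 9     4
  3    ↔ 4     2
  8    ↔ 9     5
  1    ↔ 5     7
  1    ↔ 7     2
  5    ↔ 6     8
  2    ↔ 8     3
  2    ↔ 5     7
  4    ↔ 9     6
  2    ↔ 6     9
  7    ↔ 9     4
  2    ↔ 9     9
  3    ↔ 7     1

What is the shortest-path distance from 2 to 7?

Comparing a few candidate routes:
2-3-7: 8 + 1 = 9
2-8-1-7: 3 + 2 + 2 = 7
2-8-9-7: 3 + 5 + 4 = 12
The minimum is 7.

7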